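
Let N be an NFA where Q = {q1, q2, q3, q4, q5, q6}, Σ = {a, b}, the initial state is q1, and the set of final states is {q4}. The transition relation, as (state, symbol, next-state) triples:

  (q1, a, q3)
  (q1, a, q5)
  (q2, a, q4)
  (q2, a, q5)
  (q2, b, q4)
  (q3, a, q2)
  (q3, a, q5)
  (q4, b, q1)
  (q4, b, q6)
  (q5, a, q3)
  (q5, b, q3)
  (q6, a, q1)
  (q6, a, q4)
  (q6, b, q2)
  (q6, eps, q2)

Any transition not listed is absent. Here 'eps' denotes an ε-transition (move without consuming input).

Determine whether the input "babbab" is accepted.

No

Start in {q1}.
Read 'b': q1→∅; now ∅.
The set is empty and remains empty for the remaining 5 symbols.
The final set ∅ contains no accepting state.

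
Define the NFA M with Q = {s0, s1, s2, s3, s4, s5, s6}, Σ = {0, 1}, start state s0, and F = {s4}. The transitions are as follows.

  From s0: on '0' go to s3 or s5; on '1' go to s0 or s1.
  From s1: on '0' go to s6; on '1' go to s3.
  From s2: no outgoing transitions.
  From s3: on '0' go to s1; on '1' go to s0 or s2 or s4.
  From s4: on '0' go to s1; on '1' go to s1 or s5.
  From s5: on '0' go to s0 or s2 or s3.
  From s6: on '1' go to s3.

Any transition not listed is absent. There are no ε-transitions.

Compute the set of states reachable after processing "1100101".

Start in {s0}.
Read '1': {s0} → {s0, s1}.
Read '1': {s0, s1} → {s0, s1, s3}.
Read '0': {s0, s1, s3} → {s1, s3, s5, s6}.
Read '0': {s1, s3, s5, s6} → {s0, s1, s2, s3, s6}.
Read '1': {s0, s1, s2, s3, s6} → {s0, s1, s2, s3, s4}.
Read '0': {s0, s1, s2, s3, s4} → {s1, s3, s5, s6}.
Read '1': {s1, s3, s5, s6} → {s0, s2, s3, s4}.

{s0, s2, s3, s4}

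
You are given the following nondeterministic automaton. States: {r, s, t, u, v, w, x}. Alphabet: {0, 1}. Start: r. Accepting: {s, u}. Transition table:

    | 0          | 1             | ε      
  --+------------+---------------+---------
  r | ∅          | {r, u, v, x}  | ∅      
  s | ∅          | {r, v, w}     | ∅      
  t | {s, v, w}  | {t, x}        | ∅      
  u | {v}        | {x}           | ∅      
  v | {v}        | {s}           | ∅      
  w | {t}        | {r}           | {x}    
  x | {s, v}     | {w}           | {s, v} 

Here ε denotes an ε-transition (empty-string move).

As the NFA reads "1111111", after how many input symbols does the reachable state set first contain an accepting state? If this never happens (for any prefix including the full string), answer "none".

1

Start in {r}.
Read '1': r→{r, u, v, x}; union {r, u, v, x}; ε-closure = {r, s, u, v, x}.
None of the earlier sets intersect F, but {r, s, u, v, x} does.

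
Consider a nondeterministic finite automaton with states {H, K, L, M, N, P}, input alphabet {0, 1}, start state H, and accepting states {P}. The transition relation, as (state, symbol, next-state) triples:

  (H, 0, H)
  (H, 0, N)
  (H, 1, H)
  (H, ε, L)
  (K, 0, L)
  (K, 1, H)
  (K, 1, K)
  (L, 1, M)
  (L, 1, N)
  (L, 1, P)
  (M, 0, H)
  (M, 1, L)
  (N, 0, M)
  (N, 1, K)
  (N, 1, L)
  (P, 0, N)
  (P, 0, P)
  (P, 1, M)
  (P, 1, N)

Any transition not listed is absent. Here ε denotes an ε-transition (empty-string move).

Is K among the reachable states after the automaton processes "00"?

Start: ε-closure({H}) = {H, L}.
Read '0': {H, L} → {H, L, N}.
Read '0': {H, L, N} → {H, L, M, N}.
State K is not in {H, L, M, N}.

No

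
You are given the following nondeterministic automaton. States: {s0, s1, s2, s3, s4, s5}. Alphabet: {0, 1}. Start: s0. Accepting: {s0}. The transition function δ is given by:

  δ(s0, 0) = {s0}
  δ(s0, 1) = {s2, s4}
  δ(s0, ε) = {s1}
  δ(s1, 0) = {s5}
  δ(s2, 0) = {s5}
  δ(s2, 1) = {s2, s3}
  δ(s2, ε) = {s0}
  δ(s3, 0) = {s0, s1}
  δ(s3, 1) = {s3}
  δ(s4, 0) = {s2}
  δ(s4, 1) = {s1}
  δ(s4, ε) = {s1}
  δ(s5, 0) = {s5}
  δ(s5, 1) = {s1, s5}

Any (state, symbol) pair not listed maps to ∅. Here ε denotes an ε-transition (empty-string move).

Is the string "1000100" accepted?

Yes

Start: ε-closure({s0}) = {s0, s1}.
Read '1': {s0, s1} → {s0, s1, s2, s4}.
Read '0': {s0, s1, s2, s4} → {s0, s1, s2, s5}.
Read '0': {s0, s1, s2, s5} → {s0, s1, s5}.
Read '0': {s0, s1, s5} → {s0, s1, s5}.
Read '1': {s0, s1, s5} → {s0, s1, s2, s4, s5}.
Read '0': {s0, s1, s2, s4, s5} → {s0, s1, s2, s5}.
Read '0': {s0, s1, s2, s5} → {s0, s1, s5}.
The final set {s0, s1, s5} contains the accepting state s0.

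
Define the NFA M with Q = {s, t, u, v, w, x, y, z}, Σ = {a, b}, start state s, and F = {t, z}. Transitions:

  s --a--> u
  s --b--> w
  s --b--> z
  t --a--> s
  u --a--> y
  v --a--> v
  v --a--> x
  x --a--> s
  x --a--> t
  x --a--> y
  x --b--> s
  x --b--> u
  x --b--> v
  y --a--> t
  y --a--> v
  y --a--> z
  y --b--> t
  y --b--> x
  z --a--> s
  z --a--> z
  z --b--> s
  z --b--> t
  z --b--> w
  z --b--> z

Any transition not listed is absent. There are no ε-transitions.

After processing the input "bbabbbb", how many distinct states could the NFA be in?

Start in {s}.
Read 'b': {s} → {w, z}.
Read 'b': {w, z} → {s, t, w, z}.
Read 'a': {s, t, w, z} → {s, u, z}.
Read 'b': {s, u, z} → {s, t, w, z}.
Read 'b': {s, t, w, z} → {s, t, w, z}.
Read 'b': {s, t, w, z} → {s, t, w, z}.
Read 'b': {s, t, w, z} → {s, t, w, z}.
That set has 4 states.

4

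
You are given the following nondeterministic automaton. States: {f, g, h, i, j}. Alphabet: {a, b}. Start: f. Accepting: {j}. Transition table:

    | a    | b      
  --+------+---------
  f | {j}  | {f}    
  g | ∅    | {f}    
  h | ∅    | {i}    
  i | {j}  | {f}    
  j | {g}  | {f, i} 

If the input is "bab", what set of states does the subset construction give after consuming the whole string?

{f, i}

Start in {f}.
Read 'b': f→{f}; now {f}.
Read 'a': f→{j}; now {j}.
Read 'b': j→{f, i}; now {f, i}.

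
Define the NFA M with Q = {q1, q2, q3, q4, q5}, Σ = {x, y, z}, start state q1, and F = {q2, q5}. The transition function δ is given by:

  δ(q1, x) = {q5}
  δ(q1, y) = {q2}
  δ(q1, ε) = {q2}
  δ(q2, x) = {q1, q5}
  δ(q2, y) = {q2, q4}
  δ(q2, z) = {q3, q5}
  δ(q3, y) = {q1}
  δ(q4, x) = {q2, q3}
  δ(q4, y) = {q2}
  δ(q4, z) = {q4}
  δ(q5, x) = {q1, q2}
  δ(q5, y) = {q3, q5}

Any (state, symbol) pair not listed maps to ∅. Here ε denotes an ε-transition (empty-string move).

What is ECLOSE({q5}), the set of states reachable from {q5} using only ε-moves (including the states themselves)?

Begin with {q5}.
No ε-moves leave this set, so the closure equals the set itself.

{q5}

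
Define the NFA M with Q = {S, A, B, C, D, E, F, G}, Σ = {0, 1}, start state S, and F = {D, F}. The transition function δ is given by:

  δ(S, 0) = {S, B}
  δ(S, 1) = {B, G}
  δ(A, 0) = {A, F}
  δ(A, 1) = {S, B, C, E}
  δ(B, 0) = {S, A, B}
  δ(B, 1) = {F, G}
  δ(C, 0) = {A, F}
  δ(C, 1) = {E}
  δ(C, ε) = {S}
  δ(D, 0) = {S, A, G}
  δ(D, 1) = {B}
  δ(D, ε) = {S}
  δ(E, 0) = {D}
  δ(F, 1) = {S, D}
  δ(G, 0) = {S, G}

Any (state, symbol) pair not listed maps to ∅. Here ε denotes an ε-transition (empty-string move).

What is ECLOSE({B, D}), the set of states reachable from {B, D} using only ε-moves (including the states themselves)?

{S, B, D}

Begin with {B, D}.
ε-move D → S; add S.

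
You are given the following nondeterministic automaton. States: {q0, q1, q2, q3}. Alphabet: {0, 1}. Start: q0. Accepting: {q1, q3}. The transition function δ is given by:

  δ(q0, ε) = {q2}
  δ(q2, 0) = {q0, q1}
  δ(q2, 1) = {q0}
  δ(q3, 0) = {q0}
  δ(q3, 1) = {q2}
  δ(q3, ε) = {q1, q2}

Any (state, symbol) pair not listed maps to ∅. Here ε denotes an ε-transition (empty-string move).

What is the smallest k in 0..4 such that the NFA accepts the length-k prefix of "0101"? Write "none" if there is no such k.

1

Start: ε-closure({q0}) = {q0, q2}.
Read '0': q0→∅, q2→{q0, q1}; union {q0, q1}; ε-closure = {q0, q1, q2}.
None of the earlier sets intersect F, but {q0, q1, q2} does.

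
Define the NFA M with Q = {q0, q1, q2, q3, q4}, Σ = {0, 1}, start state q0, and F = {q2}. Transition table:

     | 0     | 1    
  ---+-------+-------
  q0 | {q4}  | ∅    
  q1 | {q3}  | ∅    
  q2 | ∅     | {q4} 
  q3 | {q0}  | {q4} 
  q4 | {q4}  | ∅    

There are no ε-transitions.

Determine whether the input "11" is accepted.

Start in {q0}.
Read '1': {q0} → ∅.
The set is empty and remains empty for the remaining 1 symbol.
The final set ∅ contains no accepting state.

No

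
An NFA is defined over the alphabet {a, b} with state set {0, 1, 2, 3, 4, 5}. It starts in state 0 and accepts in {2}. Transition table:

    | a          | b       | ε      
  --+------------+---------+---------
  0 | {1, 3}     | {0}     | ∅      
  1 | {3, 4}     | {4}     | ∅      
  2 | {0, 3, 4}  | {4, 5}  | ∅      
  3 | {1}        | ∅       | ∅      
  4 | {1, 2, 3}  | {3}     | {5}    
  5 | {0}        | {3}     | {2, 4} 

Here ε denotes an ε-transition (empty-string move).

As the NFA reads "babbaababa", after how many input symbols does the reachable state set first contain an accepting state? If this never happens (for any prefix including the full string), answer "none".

3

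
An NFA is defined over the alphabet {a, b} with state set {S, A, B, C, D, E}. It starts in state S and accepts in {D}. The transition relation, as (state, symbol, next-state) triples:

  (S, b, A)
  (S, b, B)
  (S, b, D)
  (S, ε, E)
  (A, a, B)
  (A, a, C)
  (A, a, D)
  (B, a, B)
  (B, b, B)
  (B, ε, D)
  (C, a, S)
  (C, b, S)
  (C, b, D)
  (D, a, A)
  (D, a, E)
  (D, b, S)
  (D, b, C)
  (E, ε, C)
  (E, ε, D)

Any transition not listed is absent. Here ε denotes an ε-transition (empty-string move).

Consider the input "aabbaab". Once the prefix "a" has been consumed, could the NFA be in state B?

Start: ε-closure({S}) = {S, C, D, E}.
Read 'a': S→∅, C→{S}, D→{A, E}, E→∅; union {S, A, E}; ε-closure = {S, A, C, D, E}.
State B is not in {S, A, C, D, E}.

No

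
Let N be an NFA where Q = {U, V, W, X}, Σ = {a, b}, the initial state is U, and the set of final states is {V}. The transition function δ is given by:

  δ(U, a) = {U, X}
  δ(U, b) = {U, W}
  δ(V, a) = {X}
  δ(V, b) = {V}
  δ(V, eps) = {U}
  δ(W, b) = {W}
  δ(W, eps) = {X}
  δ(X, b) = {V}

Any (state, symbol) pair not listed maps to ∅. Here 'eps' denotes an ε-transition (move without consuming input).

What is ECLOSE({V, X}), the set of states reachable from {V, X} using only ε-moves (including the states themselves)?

Begin with {V, X}.
ε-move V → U; add U.

{U, V, X}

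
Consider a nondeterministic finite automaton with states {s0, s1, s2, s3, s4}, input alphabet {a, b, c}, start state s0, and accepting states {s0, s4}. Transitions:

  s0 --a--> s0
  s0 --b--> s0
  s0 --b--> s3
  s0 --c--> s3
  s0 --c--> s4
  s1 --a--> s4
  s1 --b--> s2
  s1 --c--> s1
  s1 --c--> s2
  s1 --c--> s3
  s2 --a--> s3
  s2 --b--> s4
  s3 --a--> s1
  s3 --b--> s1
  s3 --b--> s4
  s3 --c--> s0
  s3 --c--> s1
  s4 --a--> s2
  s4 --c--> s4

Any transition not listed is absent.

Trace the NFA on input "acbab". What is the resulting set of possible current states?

{s4}

Start in {s0}.
Read 'a': {s0} → {s0}.
Read 'c': {s0} → {s3, s4}.
Read 'b': {s3, s4} → {s1, s4}.
Read 'a': {s1, s4} → {s2, s4}.
Read 'b': {s2, s4} → {s4}.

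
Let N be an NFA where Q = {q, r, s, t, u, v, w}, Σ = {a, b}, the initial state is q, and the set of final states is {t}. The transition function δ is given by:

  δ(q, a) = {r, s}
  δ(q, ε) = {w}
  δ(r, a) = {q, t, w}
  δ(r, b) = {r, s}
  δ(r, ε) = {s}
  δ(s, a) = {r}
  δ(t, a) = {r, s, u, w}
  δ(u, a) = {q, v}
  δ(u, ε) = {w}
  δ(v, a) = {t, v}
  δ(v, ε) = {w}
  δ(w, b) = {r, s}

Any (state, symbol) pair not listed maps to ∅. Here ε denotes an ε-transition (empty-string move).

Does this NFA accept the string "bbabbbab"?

No

Start: ε-closure({q}) = {q, w}.
Read 'b': q→∅, w→{r, s}; now {r, s}.
Read 'b': r→{r, s}, s→∅; now {r, s}.
Read 'a': r→{q, t, w}, s→{r}; union {q, r, t, w}; ε-closure = {q, r, s, t, w}.
Read 'b': q→∅, r→{r, s}, s→∅, t→∅, w→{r, s}; now {r, s}.
Read 'b': r→{r, s}, s→∅; now {r, s}.
Read 'b': r→{r, s}, s→∅; now {r, s}.
Read 'a': r→{q, t, w}, s→{r}; union {q, r, t, w}; ε-closure = {q, r, s, t, w}.
Read 'b': q→∅, r→{r, s}, s→∅, t→∅, w→{r, s}; now {r, s}.
The final set {r, s} contains no accepting state.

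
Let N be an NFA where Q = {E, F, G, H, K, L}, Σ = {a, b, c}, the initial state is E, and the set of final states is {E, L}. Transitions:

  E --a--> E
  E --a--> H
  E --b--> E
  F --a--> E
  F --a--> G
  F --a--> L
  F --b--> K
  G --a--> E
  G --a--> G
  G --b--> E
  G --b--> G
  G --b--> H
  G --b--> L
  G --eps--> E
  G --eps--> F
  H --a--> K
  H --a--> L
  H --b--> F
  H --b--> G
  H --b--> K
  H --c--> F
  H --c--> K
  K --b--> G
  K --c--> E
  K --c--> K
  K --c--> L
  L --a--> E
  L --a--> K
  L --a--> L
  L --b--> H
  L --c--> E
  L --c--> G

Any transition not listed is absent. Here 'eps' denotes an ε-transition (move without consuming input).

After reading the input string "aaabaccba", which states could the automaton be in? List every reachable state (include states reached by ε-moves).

Start in {E}.
Read 'a': {E} → {E, H}.
Read 'a': {E, H} → {E, H, K, L}.
Read 'a': {E, H, K, L} → {E, H, K, L}.
Read 'b': {E, H, K, L} → {E, F, G, H, K}.
Read 'a': {E, F, G, H, K} → {E, F, G, H, K, L}.
Read 'c': {E, F, G, H, K, L} → {E, F, G, K, L}.
Read 'c': {E, F, G, K, L} → {E, F, G, K, L}.
Read 'b': {E, F, G, K, L} → {E, F, G, H, K, L}.
Read 'a': {E, F, G, H, K, L} → {E, F, G, H, K, L}.

{E, F, G, H, K, L}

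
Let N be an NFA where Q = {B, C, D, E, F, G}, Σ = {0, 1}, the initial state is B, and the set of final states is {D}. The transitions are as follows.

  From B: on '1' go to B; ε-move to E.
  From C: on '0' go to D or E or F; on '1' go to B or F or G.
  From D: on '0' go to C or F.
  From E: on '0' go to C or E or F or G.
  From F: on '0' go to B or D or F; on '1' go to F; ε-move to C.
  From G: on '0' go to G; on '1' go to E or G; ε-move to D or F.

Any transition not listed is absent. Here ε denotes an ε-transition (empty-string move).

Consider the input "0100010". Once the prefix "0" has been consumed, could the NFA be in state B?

No

Start: ε-closure({B}) = {B, E}.
Read '0': B→∅, E→{C, E, F, G}; union {C, E, F, G}; ε-closure = {C, D, E, F, G}.
State B is not in {C, D, E, F, G}.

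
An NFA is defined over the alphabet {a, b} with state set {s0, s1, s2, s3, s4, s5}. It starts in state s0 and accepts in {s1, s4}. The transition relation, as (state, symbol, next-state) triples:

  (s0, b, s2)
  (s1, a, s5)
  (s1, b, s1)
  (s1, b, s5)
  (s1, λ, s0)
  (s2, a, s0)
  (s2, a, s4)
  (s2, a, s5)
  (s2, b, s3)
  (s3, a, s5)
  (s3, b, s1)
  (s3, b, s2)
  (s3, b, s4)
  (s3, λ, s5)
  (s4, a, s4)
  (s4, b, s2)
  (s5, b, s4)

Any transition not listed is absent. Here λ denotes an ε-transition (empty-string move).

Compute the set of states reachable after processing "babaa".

{s4}

Start in {s0}.
Read 'b': s0→{s2}; now {s2}.
Read 'a': s2→{s0, s4, s5}; now {s0, s4, s5}.
Read 'b': s0→{s2}, s4→{s2}, s5→{s4}; now {s2, s4}.
Read 'a': s2→{s0, s4, s5}, s4→{s4}; now {s0, s4, s5}.
Read 'a': s0→∅, s4→{s4}, s5→∅; now {s4}.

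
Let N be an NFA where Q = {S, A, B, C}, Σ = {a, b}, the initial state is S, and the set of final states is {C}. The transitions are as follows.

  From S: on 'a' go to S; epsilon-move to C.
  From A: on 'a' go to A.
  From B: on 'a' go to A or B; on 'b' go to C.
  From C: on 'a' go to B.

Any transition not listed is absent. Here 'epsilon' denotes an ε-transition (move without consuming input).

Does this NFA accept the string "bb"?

No

Start: ε-closure({S}) = {S, C}.
Read 'b': {S, C} → ∅.
The set is empty and remains empty for the remaining 1 symbol.
The final set ∅ contains no accepting state.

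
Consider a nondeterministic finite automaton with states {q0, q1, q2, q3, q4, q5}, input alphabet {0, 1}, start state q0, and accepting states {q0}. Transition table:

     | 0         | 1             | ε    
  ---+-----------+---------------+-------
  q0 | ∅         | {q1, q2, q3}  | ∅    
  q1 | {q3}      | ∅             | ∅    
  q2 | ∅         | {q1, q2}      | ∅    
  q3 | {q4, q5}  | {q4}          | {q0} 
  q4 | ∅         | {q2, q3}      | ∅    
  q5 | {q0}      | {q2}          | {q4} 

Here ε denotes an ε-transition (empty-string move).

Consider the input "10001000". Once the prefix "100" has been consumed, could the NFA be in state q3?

No

Start in {q0}.
Read '1': q0→{q1, q2, q3}; union {q1, q2, q3}; ε-closure = {q0, q1, q2, q3}.
Read '0': q0→∅, q1→{q3}, q2→∅, q3→{q4, q5}; union {q3, q4, q5}; ε-closure = {q0, q3, q4, q5}.
Read '0': q0→∅, q3→{q4, q5}, q4→∅, q5→{q0}; now {q0, q4, q5}.
State q3 is not in {q0, q4, q5}.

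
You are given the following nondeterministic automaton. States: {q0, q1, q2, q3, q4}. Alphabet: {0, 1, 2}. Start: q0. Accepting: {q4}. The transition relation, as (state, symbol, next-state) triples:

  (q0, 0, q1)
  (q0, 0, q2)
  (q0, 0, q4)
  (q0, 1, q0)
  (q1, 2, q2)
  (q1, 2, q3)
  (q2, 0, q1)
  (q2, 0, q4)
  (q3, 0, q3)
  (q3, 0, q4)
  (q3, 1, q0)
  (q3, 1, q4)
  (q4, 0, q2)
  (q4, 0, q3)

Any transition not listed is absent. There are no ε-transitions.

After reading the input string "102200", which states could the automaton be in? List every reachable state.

∅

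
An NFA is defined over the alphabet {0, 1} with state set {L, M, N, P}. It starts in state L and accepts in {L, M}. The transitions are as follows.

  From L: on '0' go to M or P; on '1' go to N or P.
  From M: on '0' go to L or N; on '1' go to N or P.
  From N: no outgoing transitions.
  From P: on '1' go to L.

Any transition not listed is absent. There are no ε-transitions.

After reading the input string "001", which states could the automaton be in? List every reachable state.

Start in {L}.
Read '0': {L} → {M, P}.
Read '0': {M, P} → {L, N}.
Read '1': {L, N} → {N, P}.

{N, P}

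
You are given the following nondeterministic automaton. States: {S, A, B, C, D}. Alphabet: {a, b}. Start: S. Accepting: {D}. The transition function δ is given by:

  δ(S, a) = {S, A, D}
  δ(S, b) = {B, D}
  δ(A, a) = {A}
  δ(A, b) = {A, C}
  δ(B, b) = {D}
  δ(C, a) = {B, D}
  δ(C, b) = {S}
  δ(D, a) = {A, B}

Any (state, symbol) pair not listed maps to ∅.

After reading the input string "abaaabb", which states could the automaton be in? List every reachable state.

{S, A, C}

Start in {S}.
Read 'a': {S} → {S, A, D}.
Read 'b': {S, A, D} → {A, B, C, D}.
Read 'a': {A, B, C, D} → {A, B, D}.
Read 'a': {A, B, D} → {A, B}.
Read 'a': {A, B} → {A}.
Read 'b': {A} → {A, C}.
Read 'b': {A, C} → {S, A, C}.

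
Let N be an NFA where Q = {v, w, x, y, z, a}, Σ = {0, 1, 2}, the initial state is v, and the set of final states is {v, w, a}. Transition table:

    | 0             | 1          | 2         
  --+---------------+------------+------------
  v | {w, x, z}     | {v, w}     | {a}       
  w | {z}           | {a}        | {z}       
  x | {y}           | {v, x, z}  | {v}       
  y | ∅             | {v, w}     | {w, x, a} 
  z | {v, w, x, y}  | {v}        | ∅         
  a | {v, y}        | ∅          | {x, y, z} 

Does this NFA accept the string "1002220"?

Start in {v}.
Read '1': v→{v, w}; now {v, w}.
Read '0': v→{w, x, z}, w→{z}; now {w, x, z}.
Read '0': w→{z}, x→{y}, z→{v, w, x, y}; now {v, w, x, y, z}.
Read '2': v→{a}, w→{z}, x→{v}, y→{w, x, a}, z→∅; now {v, w, x, z, a}.
Read '2': v→{a}, w→{z}, x→{v}, z→∅, a→{x, y, z}; now {v, x, y, z, a}.
Read '2': v→{a}, x→{v}, y→{w, x, a}, z→∅, a→{x, y, z}; now {v, w, x, y, z, a}.
Read '0': v→{w, x, z}, w→{z}, x→{y}, y→∅, z→{v, w, x, y}, a→{v, y}; now {v, w, x, y, z}.
The final set {v, w, x, y, z} contains the accepting states v, w.

Yes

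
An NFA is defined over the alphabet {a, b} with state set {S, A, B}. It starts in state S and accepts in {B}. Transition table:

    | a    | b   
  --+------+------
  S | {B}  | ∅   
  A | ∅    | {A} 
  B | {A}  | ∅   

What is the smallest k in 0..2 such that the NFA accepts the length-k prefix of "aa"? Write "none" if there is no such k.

1

Start in {S}.
Read 'a': {S} → {B}.
None of the earlier sets intersect F, but {B} does.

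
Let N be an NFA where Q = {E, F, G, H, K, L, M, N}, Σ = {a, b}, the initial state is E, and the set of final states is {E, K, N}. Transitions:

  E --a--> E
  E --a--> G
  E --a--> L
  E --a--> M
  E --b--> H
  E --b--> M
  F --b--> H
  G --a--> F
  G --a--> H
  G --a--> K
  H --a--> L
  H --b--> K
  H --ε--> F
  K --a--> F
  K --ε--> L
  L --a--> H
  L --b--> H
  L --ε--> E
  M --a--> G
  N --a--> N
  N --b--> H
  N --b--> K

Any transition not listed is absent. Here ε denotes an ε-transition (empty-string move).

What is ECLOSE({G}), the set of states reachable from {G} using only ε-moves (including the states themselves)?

{G}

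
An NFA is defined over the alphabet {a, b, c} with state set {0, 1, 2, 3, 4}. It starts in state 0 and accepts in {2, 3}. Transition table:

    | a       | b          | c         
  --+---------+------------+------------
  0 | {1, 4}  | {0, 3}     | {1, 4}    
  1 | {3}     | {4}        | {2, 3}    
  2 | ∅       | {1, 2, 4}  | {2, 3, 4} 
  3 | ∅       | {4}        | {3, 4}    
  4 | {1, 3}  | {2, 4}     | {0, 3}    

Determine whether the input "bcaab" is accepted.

Start in {0}.
Read 'b': 0→{0, 3}; now {0, 3}.
Read 'c': 0→{1, 4}, 3→{3, 4}; now {1, 3, 4}.
Read 'a': 1→{3}, 3→∅, 4→{1, 3}; now {1, 3}.
Read 'a': 1→{3}, 3→∅; now {3}.
Read 'b': 3→{4}; now {4}.
The final set {4} contains no accepting state.

No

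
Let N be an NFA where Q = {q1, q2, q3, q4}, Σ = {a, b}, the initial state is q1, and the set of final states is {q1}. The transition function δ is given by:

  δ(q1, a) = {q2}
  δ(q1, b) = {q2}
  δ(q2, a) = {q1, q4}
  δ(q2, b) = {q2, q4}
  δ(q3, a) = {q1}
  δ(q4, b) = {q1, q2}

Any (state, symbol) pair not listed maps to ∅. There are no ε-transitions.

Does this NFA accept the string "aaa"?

No

Start in {q1}.
Read 'a': {q1} → {q2}.
Read 'a': {q2} → {q1, q4}.
Read 'a': {q1, q4} → {q2}.
The final set {q2} contains no accepting state.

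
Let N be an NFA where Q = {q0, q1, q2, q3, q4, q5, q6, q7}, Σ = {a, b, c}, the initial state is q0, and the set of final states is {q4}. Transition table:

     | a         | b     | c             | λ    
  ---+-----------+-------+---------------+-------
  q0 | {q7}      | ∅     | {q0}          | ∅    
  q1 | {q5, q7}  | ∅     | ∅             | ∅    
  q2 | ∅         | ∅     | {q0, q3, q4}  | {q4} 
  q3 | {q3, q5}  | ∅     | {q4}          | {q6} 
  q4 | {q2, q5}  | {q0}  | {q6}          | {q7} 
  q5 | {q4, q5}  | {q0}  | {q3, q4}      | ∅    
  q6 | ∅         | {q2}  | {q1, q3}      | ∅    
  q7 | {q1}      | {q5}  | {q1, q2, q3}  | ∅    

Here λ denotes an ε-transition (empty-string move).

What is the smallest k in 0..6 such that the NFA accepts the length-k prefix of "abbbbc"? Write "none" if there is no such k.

Start in {q0}.
Read 'a': {q0} → {q7}.
Read 'b': {q7} → {q5}.
Read 'b': {q5} → {q0}.
Read 'b': {q0} → ∅.
The set is empty and remains empty for the remaining 2 symbols.
No reachable set along the way intersects F.

none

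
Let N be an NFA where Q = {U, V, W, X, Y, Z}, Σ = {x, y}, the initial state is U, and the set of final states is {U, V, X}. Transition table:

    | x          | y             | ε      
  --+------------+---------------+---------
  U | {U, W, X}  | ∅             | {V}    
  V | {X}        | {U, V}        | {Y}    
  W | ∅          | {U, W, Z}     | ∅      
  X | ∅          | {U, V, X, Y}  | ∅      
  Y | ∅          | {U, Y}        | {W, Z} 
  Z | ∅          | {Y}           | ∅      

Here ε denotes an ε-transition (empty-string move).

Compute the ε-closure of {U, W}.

{U, V, W, Y, Z}

Begin with {U, W}.
ε-move U → V; add V.
ε-move V → Y; add Y.
ε-move Y → Z; add Z.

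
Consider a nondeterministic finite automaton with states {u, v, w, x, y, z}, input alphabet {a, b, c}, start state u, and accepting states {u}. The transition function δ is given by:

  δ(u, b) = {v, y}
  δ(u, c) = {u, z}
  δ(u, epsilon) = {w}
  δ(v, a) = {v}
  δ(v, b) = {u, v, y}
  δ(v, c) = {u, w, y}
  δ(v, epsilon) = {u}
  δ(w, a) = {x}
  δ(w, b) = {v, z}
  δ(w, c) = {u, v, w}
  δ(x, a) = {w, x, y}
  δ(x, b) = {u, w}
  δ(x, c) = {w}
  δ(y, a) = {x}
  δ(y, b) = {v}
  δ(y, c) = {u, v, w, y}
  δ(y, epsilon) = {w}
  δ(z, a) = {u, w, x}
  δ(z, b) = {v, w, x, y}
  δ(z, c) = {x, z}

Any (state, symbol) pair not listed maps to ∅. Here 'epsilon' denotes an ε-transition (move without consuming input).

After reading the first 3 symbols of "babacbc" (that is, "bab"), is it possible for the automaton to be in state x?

No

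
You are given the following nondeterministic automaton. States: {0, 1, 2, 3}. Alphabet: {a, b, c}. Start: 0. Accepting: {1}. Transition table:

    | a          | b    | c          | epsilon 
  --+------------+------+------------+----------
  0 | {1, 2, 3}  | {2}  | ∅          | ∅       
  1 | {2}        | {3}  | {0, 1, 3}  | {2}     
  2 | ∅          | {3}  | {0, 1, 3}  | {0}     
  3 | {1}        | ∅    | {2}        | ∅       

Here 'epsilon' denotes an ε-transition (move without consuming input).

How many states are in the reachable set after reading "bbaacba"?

Start in {0}.
Read 'b': 0→{2}; union {2}; ε-closure = {0, 2}.
Read 'b': 0→{2}, 2→{3}; union {2, 3}; ε-closure = {0, 2, 3}.
Read 'a': 0→{1, 2, 3}, 2→∅, 3→{1}; union {1, 2, 3}; ε-closure = {0, 1, 2, 3}.
Read 'a': 0→{1, 2, 3}, 1→{2}, 2→∅, 3→{1}; union {1, 2, 3}; ε-closure = {0, 1, 2, 3}.
Read 'c': 0→∅, 1→{0, 1, 3}, 2→{0, 1, 3}, 3→{2}; now {0, 1, 2, 3}.
Read 'b': 0→{2}, 1→{3}, 2→{3}, 3→∅; union {2, 3}; ε-closure = {0, 2, 3}.
Read 'a': 0→{1, 2, 3}, 2→∅, 3→{1}; union {1, 2, 3}; ε-closure = {0, 1, 2, 3}.
That set has 4 states.

4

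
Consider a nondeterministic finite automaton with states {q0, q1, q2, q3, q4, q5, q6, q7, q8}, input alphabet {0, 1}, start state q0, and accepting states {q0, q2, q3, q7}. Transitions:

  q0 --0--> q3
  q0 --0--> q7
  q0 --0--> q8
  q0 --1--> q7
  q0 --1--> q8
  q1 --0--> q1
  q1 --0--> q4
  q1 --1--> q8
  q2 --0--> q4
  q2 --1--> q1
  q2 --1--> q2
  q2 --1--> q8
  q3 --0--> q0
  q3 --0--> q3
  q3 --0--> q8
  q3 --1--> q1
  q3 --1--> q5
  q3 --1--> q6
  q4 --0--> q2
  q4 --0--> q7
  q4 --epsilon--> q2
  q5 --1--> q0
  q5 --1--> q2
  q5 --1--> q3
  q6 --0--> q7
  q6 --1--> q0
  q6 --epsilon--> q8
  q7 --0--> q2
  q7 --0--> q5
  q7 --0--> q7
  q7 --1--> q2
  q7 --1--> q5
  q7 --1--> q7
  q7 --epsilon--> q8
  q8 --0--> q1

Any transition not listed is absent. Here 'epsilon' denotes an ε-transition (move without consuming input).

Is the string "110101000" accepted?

Start in {q0}.
Read '1': q0→{q7, q8}; now {q7, q8}.
Read '1': q7→{q2, q5, q7}, q8→∅; union {q2, q5, q7}; ε-closure = {q2, q5, q7, q8}.
Read '0': q2→{q4}, q5→∅, q7→{q2, q5, q7}, q8→{q1}; union {q1, q2, q4, q5, q7}; ε-closure = {q1, q2, q4, q5, q7, q8}.
Read '1': q1→{q8}, q2→{q1, q2, q8}, q4→∅, q5→{q0, q2, q3}, q7→{q2, q5, q7}, q8→∅; now {q0, q1, q2, q3, q5, q7, q8}.
Read '0': q0→{q3, q7, q8}, q1→{q1, q4}, q2→{q4}, q3→{q0, q3, q8}, q5→∅, q7→{q2, q5, q7}, q8→{q1}; now {q0, q1, q2, q3, q4, q5, q7, q8}.
Read '1': q0→{q7, q8}, q1→{q8}, q2→{q1, q2, q8}, q3→{q1, q5, q6}, q4→∅, q5→{q0, q2, q3}, q7→{q2, q5, q7}, q8→∅; now {q0, q1, q2, q3, q5, q6, q7, q8}.
Read '0': q0→{q3, q7, q8}, q1→{q1, q4}, q2→{q4}, q3→{q0, q3, q8}, q5→∅, q6→{q7}, q7→{q2, q5, q7}, q8→{q1}; now {q0, q1, q2, q3, q4, q5, q7, q8}.
Read '0': q0→{q3, q7, q8}, q1→{q1, q4}, q2→{q4}, q3→{q0, q3, q8}, q4→{q2, q7}, q5→∅, q7→{q2, q5, q7}, q8→{q1}; now {q0, q1, q2, q3, q4, q5, q7, q8}.
Read '0': q0→{q3, q7, q8}, q1→{q1, q4}, q2→{q4}, q3→{q0, q3, q8}, q4→{q2, q7}, q5→∅, q7→{q2, q5, q7}, q8→{q1}; now {q0, q1, q2, q3, q4, q5, q7, q8}.
The final set {q0, q1, q2, q3, q4, q5, q7, q8} contains the accepting states q0, q2, q3, q7.

Yes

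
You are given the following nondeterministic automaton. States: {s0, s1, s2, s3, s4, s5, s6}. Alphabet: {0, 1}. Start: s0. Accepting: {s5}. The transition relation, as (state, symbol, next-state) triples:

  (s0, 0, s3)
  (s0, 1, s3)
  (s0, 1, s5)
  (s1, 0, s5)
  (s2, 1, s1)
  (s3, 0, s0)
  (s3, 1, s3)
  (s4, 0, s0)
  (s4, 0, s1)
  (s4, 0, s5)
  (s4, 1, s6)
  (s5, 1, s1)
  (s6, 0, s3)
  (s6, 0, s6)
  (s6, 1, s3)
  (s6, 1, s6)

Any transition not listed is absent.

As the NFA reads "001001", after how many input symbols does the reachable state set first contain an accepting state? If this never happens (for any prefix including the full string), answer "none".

3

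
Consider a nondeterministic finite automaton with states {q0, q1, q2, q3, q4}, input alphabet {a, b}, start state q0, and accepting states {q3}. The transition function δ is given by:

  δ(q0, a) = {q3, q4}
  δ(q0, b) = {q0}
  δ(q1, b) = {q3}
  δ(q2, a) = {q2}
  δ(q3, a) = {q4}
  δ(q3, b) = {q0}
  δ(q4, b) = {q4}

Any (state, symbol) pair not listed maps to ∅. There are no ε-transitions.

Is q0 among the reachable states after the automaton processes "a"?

No

Start in {q0}.
Read 'a': q0→{q3, q4}; now {q3, q4}.
State q0 is not in {q3, q4}.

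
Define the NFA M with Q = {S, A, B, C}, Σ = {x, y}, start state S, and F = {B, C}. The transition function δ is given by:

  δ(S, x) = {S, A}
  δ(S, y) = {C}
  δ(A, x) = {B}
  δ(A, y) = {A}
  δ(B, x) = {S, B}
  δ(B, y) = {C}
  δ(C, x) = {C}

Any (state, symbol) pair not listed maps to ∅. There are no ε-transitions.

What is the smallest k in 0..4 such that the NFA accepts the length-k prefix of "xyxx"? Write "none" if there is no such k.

2

Start in {S}.
Read 'x': {S} → {S, A}.
Read 'y': {S, A} → {A, C}.
None of the earlier sets intersect F, but {A, C} does.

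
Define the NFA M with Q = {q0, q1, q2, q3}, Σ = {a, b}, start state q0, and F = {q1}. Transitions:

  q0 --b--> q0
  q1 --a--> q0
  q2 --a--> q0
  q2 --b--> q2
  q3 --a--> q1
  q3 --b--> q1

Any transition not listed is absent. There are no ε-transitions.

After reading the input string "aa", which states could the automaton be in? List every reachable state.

Start in {q0}.
Read 'a': q0→∅; now ∅.
The set is empty and remains empty for the remaining 1 symbol.

∅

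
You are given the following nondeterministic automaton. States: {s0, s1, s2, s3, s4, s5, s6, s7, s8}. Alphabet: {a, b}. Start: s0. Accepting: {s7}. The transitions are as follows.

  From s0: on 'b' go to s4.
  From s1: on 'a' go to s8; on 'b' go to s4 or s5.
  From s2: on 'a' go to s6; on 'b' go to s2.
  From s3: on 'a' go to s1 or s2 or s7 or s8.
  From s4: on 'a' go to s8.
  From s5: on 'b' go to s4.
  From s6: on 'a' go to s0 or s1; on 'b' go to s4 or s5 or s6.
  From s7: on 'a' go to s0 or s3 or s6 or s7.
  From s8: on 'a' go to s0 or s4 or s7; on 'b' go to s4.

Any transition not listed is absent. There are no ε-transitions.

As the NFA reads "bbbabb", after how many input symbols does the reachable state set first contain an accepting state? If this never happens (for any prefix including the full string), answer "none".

Start in {s0}.
Read 'b': {s0} → {s4}.
Read 'b': {s4} → ∅.
The set is empty and remains empty for the remaining 4 symbols.
No reachable set along the way intersects F.

none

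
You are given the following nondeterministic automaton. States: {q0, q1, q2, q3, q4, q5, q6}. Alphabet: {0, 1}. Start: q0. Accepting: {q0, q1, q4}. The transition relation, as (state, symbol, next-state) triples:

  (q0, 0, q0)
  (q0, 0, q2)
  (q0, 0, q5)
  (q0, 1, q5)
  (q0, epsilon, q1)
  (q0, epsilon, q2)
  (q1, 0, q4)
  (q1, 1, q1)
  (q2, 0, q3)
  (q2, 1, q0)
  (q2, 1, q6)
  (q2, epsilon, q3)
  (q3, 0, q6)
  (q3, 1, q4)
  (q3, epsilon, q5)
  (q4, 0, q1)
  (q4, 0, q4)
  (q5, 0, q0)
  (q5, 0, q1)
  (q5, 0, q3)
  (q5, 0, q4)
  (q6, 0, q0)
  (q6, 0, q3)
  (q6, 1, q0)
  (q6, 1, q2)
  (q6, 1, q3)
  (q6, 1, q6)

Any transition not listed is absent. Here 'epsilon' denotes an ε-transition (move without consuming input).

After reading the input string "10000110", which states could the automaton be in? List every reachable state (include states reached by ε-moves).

{q0, q1, q2, q3, q4, q5, q6}

Start: ε-closure({q0}) = {q0, q1, q2, q3, q5}.
Read '1': {q0, q1, q2, q3, q5} → {q0, q1, q2, q3, q4, q5, q6}.
Read '0': {q0, q1, q2, q3, q4, q5, q6} → {q0, q1, q2, q3, q4, q5, q6}.
Read '0': {q0, q1, q2, q3, q4, q5, q6} → {q0, q1, q2, q3, q4, q5, q6}.
Read '0': {q0, q1, q2, q3, q4, q5, q6} → {q0, q1, q2, q3, q4, q5, q6}.
Read '0': {q0, q1, q2, q3, q4, q5, q6} → {q0, q1, q2, q3, q4, q5, q6}.
Read '1': {q0, q1, q2, q3, q4, q5, q6} → {q0, q1, q2, q3, q4, q5, q6}.
Read '1': {q0, q1, q2, q3, q4, q5, q6} → {q0, q1, q2, q3, q4, q5, q6}.
Read '0': {q0, q1, q2, q3, q4, q5, q6} → {q0, q1, q2, q3, q4, q5, q6}.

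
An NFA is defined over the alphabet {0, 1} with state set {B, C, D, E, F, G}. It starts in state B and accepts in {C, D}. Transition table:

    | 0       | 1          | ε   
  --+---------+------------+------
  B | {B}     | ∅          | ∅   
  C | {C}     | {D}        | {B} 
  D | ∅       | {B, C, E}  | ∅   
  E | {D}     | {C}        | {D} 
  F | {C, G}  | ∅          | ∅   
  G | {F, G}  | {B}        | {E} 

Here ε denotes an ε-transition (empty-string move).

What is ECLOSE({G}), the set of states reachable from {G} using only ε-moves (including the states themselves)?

Begin with {G}.
ε-move G → E; add E.
ε-move E → D; add D.

{D, E, G}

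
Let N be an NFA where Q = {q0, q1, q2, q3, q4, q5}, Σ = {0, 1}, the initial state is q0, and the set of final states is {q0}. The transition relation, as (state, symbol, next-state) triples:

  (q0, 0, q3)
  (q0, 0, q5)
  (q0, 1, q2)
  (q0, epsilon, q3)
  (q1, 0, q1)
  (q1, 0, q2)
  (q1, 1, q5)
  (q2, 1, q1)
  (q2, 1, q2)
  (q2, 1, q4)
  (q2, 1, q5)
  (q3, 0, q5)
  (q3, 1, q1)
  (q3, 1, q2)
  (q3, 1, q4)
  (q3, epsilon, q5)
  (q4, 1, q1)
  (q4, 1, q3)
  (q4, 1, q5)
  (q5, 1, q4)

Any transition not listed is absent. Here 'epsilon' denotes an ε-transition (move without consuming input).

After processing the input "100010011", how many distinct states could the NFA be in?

5

Start: ε-closure({q0}) = {q0, q3, q5}.
Read '1': q0→{q2}, q3→{q1, q2, q4}, q5→{q4}; now {q1, q2, q4}.
Read '0': q1→{q1, q2}, q2→∅, q4→∅; now {q1, q2}.
Read '0': q1→{q1, q2}, q2→∅; now {q1, q2}.
Read '0': q1→{q1, q2}, q2→∅; now {q1, q2}.
Read '1': q1→{q5}, q2→{q1, q2, q4, q5}; now {q1, q2, q4, q5}.
Read '0': q1→{q1, q2}, q2→∅, q4→∅, q5→∅; now {q1, q2}.
Read '0': q1→{q1, q2}, q2→∅; now {q1, q2}.
Read '1': q1→{q5}, q2→{q1, q2, q4, q5}; now {q1, q2, q4, q5}.
Read '1': q1→{q5}, q2→{q1, q2, q4, q5}, q4→{q1, q3, q5}, q5→{q4}; now {q1, q2, q3, q4, q5}.
That set has 5 states.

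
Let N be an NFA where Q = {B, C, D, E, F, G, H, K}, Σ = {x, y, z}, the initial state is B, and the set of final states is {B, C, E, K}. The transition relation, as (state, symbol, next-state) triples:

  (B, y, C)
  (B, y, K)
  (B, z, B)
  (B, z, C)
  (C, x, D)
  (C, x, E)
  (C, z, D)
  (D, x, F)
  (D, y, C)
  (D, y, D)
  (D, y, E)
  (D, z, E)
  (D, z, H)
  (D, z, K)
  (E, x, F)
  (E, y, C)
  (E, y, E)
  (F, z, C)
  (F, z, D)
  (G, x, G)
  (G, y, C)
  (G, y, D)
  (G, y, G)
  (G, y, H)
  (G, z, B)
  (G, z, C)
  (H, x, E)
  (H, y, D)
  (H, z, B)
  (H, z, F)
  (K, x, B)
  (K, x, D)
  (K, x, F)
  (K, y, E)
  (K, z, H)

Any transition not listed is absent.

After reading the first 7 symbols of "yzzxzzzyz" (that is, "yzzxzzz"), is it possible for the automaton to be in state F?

Start in {B}.
Read 'y': {B} → {C, K}.
Read 'z': {C, K} → {D, H}.
Read 'z': {D, H} → {B, E, F, H, K}.
Read 'x': {B, E, F, H, K} → {B, D, E, F}.
Read 'z': {B, D, E, F} → {B, C, D, E, H, K}.
Read 'z': {B, C, D, E, H, K} → {B, C, D, E, F, H, K}.
Read 'z': {B, C, D, E, F, H, K} → {B, C, D, E, F, H, K}.
State F is in {B, C, D, E, F, H, K}.

Yes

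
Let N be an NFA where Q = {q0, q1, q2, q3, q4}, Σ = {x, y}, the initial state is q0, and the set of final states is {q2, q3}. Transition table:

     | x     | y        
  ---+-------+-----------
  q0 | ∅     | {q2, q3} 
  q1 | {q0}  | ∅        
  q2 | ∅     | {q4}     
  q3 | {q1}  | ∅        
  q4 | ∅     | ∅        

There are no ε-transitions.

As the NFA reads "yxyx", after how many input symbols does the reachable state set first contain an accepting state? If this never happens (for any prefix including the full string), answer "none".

Start in {q0}.
Read 'y': q0→{q2, q3}; now {q2, q3}.
None of the earlier sets intersect F, but {q2, q3} does.

1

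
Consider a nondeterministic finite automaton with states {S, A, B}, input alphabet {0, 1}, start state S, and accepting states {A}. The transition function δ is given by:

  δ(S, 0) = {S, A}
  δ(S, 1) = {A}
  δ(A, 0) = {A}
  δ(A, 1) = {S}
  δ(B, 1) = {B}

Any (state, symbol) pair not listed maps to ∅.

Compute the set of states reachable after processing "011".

{S, A}

Start in {S}.
Read '0': {S} → {S, A}.
Read '1': {S, A} → {S, A}.
Read '1': {S, A} → {S, A}.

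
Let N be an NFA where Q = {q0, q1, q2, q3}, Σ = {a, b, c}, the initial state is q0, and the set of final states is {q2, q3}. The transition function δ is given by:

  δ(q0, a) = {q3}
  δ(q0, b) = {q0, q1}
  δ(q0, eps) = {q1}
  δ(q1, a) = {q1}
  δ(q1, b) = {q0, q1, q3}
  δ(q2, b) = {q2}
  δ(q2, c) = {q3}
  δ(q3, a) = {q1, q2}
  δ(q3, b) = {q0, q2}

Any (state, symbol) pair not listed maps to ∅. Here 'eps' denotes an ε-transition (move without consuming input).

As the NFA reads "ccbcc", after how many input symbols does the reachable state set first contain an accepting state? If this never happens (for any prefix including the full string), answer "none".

none

Start: ε-closure({q0}) = {q0, q1}.
Read 'c': q0→∅, q1→∅; now ∅.
The set is empty and remains empty for the remaining 4 symbols.
No reachable set along the way intersects F.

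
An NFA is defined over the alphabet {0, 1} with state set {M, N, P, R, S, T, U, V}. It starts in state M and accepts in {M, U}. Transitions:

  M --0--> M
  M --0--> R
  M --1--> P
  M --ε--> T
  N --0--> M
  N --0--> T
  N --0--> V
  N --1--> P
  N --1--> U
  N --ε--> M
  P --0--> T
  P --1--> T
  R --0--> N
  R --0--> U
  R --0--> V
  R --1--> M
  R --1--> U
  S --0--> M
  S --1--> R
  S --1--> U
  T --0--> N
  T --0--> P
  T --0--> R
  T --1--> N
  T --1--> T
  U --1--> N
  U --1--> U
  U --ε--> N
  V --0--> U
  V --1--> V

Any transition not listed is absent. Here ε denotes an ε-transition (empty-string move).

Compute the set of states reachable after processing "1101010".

{M, N, P, R, T, U, V}

Start: ε-closure({M}) = {M, T}.
Read '1': M→{P}, T→{N, T}; union {N, P, T}; ε-closure = {M, N, P, T}.
Read '1': M→{P}, N→{P, U}, P→{T}, T→{N, T}; union {N, P, T, U}; ε-closure = {M, N, P, T, U}.
Read '0': M→{M, R}, N→{M, T, V}, P→{T}, T→{N, P, R}, U→∅; now {M, N, P, R, T, V}.
Read '1': M→{P}, N→{P, U}, P→{T}, R→{M, U}, T→{N, T}, V→{V}; now {M, N, P, T, U, V}.
Read '0': M→{M, R}, N→{M, T, V}, P→{T}, T→{N, P, R}, U→∅, V→{U}; now {M, N, P, R, T, U, V}.
Read '1': M→{P}, N→{P, U}, P→{T}, R→{M, U}, T→{N, T}, U→{N, U}, V→{V}; now {M, N, P, T, U, V}.
Read '0': M→{M, R}, N→{M, T, V}, P→{T}, T→{N, P, R}, U→∅, V→{U}; now {M, N, P, R, T, U, V}.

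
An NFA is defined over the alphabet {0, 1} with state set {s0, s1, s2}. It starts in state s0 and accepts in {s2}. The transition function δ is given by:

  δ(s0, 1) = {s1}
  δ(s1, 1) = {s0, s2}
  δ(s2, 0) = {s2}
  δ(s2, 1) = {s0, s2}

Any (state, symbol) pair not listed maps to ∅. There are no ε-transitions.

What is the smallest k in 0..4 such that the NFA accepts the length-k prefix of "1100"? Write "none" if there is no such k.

2

Start in {s0}.
Read '1': {s0} → {s1}.
Read '1': {s1} → {s0, s2}.
None of the earlier sets intersect F, but {s0, s2} does.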